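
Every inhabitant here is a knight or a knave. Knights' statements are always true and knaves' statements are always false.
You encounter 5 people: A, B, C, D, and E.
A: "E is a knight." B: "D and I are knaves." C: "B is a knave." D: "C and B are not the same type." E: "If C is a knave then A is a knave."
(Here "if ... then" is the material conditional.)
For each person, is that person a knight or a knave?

A is a knight; "E is a knight" is True, as required.
Since B is a knave, "D and I are knaves" needs to be false, which holds.
As a knight, C's statement "B is a knave" should be True; it is.
D (knight): "C and B are not the same type" — True. ✓
As a knight, E's statement "if C is a knave then A is a knave" should be True; it is.

A is a knight, B is a knave, C is a knight, D is a knight, and E is a knight.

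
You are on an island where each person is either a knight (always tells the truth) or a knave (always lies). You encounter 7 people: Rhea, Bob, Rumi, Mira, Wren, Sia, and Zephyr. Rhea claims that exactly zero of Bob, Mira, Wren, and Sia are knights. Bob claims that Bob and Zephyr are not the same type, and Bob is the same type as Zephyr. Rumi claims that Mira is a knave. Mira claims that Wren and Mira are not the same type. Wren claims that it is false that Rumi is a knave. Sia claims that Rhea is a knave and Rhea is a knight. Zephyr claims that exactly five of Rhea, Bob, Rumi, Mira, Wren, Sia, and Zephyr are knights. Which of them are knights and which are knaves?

Knights: Mira. Knaves: Rhea, Bob, Rumi, Wren, Sia, and Zephyr.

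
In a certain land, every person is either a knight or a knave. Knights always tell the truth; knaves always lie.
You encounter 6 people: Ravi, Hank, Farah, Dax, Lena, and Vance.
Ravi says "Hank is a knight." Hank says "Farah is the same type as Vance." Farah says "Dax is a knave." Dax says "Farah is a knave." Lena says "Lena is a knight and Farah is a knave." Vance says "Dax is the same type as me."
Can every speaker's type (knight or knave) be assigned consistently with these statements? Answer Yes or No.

Yes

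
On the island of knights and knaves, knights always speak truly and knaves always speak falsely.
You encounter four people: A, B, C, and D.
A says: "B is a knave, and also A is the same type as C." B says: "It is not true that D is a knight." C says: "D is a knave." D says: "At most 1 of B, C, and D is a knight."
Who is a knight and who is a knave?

A is a knave; "B is a knave, and also A is the same type as C" is false, as required.
Since B is a knight, "it is not true that D is a knight" needs to be True, which holds.
As a knight, C's statement "D is a knave" should be True; it is.
D is a knave, and the claim "at most 1 of B, C, and D is a knight" is indeed false.

A is a knave, B is a knight, C is a knight, and D is a knave.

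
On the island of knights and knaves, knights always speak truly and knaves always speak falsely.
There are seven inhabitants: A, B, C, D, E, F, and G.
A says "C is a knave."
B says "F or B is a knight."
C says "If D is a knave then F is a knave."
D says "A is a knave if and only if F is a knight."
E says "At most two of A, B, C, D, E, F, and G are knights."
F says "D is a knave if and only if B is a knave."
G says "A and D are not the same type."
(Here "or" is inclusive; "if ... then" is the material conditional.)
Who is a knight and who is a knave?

A is a knave, B is a knight, C is a knight, D is a knight, E is a knave, F is a knight, and G is a knight.

A is a knave, and the claim "C is a knave" is indeed false.
As a knight, B's statement "F or B is a knight" should be true; it is.
C is a knight, and the claim "if D is a knave then F is a knave" is indeed true.
D is a knight, and the claim "A is a knave if and only if F is a knight" is indeed true.
E is a knave; "at most two of A, B, C, D, E, F, and G are knights" is false, as required.
As a knight, F's statement "D is a knave if and only if B is a knave" should be true; it is.
Since G is a knight, "A and D are not the same type" needs to be true, which holds.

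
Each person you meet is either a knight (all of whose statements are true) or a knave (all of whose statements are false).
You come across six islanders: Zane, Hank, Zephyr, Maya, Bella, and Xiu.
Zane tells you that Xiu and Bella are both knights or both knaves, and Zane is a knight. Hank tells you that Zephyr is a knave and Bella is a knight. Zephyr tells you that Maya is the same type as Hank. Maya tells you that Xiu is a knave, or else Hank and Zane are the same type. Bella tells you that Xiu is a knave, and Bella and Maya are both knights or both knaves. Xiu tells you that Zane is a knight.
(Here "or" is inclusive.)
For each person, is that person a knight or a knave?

Since Zane is a knave, "Xiu and Bella are both knights or both knaves, and Zane is a knight" needs to be false, which holds.
Hank is a knave, so "Zephyr is a knave and Bella is a knight" must be false — and it is.
Zephyr is a knave; "Maya is the same type as Hank" is false, as required.
Maya is a knight; "Xiu is a knave, or else Hank and Zane are the same type" is True, as required.
Bella is a knave, and the claim "Xiu is a knave, and Bella and Maya are both knights or both knaves" is indeed false.
Xiu is a knave; "Zane is a knight" is false, as required.

Zane is a knave, Hank is a knave, Zephyr is a knave, Maya is a knight, Bella is a knave, and Xiu is a knave.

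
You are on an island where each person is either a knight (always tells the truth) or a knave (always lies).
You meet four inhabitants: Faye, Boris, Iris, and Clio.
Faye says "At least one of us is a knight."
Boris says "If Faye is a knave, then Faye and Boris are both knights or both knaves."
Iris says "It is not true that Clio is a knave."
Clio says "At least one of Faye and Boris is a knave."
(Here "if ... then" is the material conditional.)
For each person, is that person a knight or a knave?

Faye is a knight, Boris is a knight, Iris is a knave, and Clio is a knave.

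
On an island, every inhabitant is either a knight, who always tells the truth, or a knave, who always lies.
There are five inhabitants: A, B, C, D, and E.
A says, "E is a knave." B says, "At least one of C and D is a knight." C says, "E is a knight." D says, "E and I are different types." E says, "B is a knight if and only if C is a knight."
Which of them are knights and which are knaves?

A (knight): "E is a knave" — true. ✓
B is a knight; "at least one of C and D is a knight" is true, as required.
As a knave, C's statement "E is a knight" should be false; it is.
D (knight): "E and I are different types" — true. ✓
E is a knave; "B is a knight if and only if C is a knight" is false, as required.

A is a knight, B is a knight, C is a knave, D is a knight, and E is a knave.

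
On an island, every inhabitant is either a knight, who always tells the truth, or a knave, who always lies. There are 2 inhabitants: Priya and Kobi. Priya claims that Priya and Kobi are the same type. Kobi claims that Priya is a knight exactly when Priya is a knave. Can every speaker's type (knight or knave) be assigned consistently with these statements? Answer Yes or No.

No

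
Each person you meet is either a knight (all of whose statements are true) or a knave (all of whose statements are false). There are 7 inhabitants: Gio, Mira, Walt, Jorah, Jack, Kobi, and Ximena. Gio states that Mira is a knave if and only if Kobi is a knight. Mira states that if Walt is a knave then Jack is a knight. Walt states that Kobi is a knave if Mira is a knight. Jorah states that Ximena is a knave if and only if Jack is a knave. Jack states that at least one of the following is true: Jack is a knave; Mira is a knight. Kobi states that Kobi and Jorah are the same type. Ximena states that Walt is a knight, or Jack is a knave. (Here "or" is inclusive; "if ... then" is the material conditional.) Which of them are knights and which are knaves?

Gio is a knight, so "Mira is a knave if and only if Kobi is a knight" must be true — and it is.
Mira (knight): "if Walt is a knave then Jack is a knight" — true. ✓
As a knight, Walt's statement "Kobi is a knave if Mira is a knight" should be true; it is.
Jorah is a knight, and the claim "Ximena is a knave if and only if Jack is a knave" is indeed true.
Jack (knight): "at least one of the following is true: Jack is a knave; Mira is a knight" — true. ✓
Kobi is a knave, and the claim "Kobi and Jorah are the same type" is indeed False.
Ximena is a knight, and the claim "Walt is a knight, or Jack is a knave" is indeed true.

Gio is a knight, Mira is a knight, Walt is a knight, Jorah is a knight, Jack is a knight, Kobi is a knave, and Ximena is a knight.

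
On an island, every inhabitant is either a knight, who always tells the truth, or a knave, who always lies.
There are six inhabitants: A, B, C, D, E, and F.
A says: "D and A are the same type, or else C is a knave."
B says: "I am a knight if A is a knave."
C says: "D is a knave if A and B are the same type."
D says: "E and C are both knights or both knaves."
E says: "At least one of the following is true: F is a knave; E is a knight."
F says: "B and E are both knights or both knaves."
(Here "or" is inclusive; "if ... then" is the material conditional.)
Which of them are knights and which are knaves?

Knights: B, C, D, E, and F. Knaves: A.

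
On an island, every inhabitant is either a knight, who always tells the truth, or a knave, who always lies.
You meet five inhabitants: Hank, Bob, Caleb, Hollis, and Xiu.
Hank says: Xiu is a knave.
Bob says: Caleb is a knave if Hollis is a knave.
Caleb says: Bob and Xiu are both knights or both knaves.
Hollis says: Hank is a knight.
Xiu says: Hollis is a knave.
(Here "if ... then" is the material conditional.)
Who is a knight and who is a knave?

Hank (knight): "Xiu is a knave" — True. ✓
As a knight, Bob's statement "Caleb is a knave if Hollis is a knave" should be True; it is.
Caleb (knave): "Bob and Xiu are both knights or both knaves" — false. ✓
Hollis is a knight, so "Hank is a knight" must be True — and it is.
Xiu (knave): "Hollis is a knave" — false. ✓

Knights: Hank, Bob, and Hollis. Knaves: Caleb and Xiu.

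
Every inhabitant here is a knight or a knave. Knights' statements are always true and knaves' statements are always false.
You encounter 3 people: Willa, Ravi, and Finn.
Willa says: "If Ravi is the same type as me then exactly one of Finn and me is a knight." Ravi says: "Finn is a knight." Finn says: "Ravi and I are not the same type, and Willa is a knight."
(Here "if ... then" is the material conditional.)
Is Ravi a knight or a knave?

Consistent assignments: {Willa=knight, Ravi=knave, Finn=knave}; {Willa=knave, Ravi=knave, Finn=knave}
In every consistent assignment, Ravi is a knave.

Ravi is a knave.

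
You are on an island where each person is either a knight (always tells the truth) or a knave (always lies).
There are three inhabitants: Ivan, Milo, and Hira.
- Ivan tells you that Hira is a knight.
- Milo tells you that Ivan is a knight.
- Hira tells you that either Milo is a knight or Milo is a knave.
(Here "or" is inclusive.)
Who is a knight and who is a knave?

Ivan is a knight, and the claim "Hira is a knight" is indeed true.
Milo (knight): "Ivan is a knight" — true. ✓
Hira is a knight, so "either Milo is a knight or Milo is a knave" must be true — and it is.

Ivan is a knight, Milo is a knight, and Hira is a knight.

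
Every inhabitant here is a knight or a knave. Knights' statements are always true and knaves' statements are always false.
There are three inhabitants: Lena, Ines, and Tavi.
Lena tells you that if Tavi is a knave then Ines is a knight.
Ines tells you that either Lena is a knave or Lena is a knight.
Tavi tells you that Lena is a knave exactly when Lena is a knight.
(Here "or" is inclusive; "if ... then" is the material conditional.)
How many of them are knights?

2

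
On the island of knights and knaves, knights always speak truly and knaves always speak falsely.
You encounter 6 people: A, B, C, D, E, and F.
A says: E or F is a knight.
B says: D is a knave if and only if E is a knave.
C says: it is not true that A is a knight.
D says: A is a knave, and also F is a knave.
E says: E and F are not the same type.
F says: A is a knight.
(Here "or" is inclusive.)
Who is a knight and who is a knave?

As a knave, A's statement "E or F is a knight" should be False; it is.
B is a knave, so "D is a knave if and only if E is a knave" must be False — and it is.
C is a knight; "it is not true that A is a knight" is True, as required.
D (knight): "A is a knave, and also F is a knave" — True. ✓
E is a knave; "E and F are not the same type" is False, as required.
As a knave, F's statement "A is a knight" should be False; it is.

A is a knave, B is a knave, C is a knight, D is a knight, E is a knave, and F is a knave.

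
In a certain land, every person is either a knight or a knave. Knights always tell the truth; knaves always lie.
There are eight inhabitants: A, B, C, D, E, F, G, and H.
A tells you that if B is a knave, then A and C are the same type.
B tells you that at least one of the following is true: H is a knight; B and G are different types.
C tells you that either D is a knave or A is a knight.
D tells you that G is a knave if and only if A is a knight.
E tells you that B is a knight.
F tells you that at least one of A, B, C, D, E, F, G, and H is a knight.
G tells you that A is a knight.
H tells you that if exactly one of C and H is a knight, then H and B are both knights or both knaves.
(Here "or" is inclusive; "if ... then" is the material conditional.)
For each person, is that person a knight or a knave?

Since A is a knight, "if B is a knave, then A and C are the same type" needs to be true, which holds.
As a knight, B's statement "at least one of the following is true: H is a knight; B and G are different types" should be true; it is.
C is a knight, so "either D is a knave or A is a knight" must be true — and it is.
D is a knave, so "G is a knave if and only if A is a knight" must be false — and it is.
E is a knight, and the claim "B is a knight" is indeed true.
F is a knight, so "at least one of A, B, C, D, E, F, G, and H is a knight" must be true — and it is.
G is a knight; "A is a knight" is true, as required.
H is a knight, and the claim "if exactly one of C and H is a knight, then H and B are both knights or both knaves" is indeed true.

Knights: A, B, C, E, F, G, and H. Knaves: D.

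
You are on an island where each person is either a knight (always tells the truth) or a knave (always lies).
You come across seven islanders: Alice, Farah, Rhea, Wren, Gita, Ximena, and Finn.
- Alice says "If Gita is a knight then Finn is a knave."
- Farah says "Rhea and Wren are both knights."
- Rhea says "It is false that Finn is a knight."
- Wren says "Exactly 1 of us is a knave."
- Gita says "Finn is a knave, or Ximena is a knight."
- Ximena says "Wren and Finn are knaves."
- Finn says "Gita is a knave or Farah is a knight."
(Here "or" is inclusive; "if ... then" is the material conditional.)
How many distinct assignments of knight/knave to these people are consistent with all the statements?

2

Consistent assignments:
  Alice=knight, Farah=knave, Rhea=knight, Wren=knave, Gita=knight, Ximena=knight, Finn=knave
  Alice=knight, Farah=knave, Rhea=knave, Wren=knave, Gita=knave, Ximena=knave, Finn=knight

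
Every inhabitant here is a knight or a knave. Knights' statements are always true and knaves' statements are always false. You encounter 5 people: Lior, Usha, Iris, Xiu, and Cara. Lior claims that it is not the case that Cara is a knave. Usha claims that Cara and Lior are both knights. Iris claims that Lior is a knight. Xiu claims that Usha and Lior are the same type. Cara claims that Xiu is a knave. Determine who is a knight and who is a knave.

Lior (knave): "it is not the case that Cara is a knave" — false. ✓
Usha is a knave, and the claim "Cara and Lior are both knights" is indeed false.
As a knave, Iris's statement "Lior is a knight" should be false; it is.
Xiu (knight): "Usha and Lior are the same type" — True. ✓
Since Cara is a knave, "Xiu is a knave" needs to be false, which holds.

Knights: Xiu. Knaves: Lior, Usha, Iris, and Cara.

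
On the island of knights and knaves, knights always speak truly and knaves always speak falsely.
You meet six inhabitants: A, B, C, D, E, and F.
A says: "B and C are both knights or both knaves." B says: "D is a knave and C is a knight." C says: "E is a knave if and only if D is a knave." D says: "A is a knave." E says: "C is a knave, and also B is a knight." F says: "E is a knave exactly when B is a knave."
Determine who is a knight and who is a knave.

Knights: A, B, and C. Knaves: D, E, and F.

Since A is a knight, "B and C are both knights or both knaves" needs to be true, which holds.
Since B is a knight, "D is a knave and C is a knight" needs to be true, which holds.
C is a knight, so "E is a knave if and only if D is a knave" must be true — and it is.
D is a knave, so "A is a knave" must be false — and it is.
Since E is a knave, "C is a knave, and also B is a knight" needs to be false, which holds.
F (knave): "E is a knave exactly when B is a knave" — false. ✓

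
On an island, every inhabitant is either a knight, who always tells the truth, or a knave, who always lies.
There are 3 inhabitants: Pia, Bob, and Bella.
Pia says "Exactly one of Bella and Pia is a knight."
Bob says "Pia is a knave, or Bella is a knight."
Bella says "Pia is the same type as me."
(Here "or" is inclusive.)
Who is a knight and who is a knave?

Pia is a knight, Bob is a knave, and Bella is a knave.

Suppose Pia is a knave. Then Pia's statement "exactly one of Bella and Pia is a knight" would have to be false. Checking the 4 ways to assign the others, none is consistent with every speaker.
(For instance, with Bob=knave, Bella=knave, Bob's claim "Pia is a knave, or Bella is a knight" comes out true where it would need to be false.)
So Pia must be a knight, making "exactly one of Bella and Pia is a knight" true. Taking Pia=knight, Bob=knave, Bella=knave, each remaining statement checks out:
  Bob (knave): "Pia is a knave, or Bella is a knight" — false. ✓
  Bella (knave): "Pia is the same type as me" — false. ✓
This is the unique consistent assignment.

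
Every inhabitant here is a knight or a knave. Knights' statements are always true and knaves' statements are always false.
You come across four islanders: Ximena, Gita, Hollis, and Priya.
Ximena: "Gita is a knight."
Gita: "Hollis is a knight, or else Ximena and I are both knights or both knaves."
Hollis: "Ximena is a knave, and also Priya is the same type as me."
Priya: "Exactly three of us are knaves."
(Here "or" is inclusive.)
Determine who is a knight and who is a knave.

Ximena is a knight, Gita is a knight, Hollis is a knave, and Priya is a knave.

Ximena is a knight; "Gita is a knight" is True, as required.
Gita is a knight; "Hollis is a knight, or else Ximena and I are both knights or both knaves" is True, as required.
Since Hollis is a knave, "Ximena is a knave, and also Priya is the same type as me" needs to be false, which holds.
As a knave, Priya's statement "exactly three of us are knaves" should be false; it is.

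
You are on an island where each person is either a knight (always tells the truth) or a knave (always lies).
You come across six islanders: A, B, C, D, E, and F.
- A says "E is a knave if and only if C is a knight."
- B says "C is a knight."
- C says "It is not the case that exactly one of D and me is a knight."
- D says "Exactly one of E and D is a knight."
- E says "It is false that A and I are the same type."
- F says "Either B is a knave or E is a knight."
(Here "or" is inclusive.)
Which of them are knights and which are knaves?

Knights: D and F. Knaves: A, B, C, and E.

A is a knave; "E is a knave if and only if C is a knight" is false, as required.
As a knave, B's statement "C is a knight" should be false; it is.
C is a knave, so "it is not the case that exactly one of D and me is a knight" must be false — and it is.
As a knight, D's statement "exactly one of E and D is a knight" should be true; it is.
E (knave): "it is false that A and I are the same type" — false. ✓
As a knight, F's statement "either B is a knave or E is a knight" should be true; it is.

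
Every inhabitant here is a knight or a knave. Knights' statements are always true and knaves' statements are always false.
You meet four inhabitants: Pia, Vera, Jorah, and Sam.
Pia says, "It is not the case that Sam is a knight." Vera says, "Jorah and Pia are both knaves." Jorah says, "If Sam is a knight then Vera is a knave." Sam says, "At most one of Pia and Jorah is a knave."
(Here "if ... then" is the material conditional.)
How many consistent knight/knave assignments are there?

1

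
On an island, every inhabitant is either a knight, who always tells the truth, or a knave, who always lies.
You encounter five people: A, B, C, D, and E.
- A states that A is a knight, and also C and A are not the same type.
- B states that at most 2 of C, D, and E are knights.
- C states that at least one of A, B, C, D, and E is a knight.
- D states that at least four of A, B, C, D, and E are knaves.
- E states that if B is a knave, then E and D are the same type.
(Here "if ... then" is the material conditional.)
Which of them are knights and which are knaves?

A is a knave, B is a knight, C is a knight, D is a knave, and E is a knight.

A is a knave, and the claim "A is a knight, and also C and A are not the same type" is indeed false.
Since B is a knight, "at most 2 of C, D, and E are knights" needs to be true, which holds.
C is a knight, so "at least one of A, B, C, D, and E is a knight" must be true — and it is.
As a knave, D's statement "at least four of A, B, C, D, and E are knaves" should be false; it is.
As a knight, E's statement "if B is a knave, then E and D are the same type" should be true; it is.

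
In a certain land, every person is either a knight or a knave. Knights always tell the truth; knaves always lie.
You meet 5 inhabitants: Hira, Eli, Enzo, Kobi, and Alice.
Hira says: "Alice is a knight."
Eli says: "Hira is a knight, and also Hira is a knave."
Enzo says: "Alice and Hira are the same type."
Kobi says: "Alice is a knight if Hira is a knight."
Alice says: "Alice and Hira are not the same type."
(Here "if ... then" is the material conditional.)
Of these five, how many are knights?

2

The unique consistent assignment is Hira=knave, Eli=knave, Enzo=knight, Kobi=knight, Alice=knave.
That has 2 knights.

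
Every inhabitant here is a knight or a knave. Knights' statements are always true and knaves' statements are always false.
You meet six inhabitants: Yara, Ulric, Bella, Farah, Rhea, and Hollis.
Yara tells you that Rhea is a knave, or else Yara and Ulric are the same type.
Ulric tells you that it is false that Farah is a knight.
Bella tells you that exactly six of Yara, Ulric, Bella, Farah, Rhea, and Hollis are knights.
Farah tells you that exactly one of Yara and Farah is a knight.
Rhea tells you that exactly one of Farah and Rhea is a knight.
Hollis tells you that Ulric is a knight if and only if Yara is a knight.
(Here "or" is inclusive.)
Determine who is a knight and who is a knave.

As a knave, Yara's statement "Rhea is a knave, or else Yara and Ulric are the same type" should be false; it is.
Ulric is a knight, and the claim "it is false that Farah is a knight" is indeed True.
As a knave, Bella's statement "exactly six of Yara, Ulric, Bella, Farah, Rhea, and Hollis are knights" should be false; it is.
Farah is a knave, so "exactly one of Yara and Farah is a knight" must be false — and it is.
Rhea is a knight, and the claim "exactly one of Farah and Rhea is a knight" is indeed True.
Since Hollis is a knave, "Ulric is a knight if and only if Yara is a knight" needs to be false, which holds.

Knights: Ulric and Rhea. Knaves: Yara, Bella, Farah, and Hollis.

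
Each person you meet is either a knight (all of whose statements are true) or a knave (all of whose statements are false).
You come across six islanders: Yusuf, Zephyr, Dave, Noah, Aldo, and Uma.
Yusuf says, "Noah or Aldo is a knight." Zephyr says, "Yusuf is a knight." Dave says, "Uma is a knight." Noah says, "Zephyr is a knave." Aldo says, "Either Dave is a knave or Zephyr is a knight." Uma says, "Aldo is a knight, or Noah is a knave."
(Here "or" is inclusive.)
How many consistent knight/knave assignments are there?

1

Consistent assignments:
  Yusuf=knight, Zephyr=knight, Dave=knight, Noah=knave, Aldo=knight, Uma=knight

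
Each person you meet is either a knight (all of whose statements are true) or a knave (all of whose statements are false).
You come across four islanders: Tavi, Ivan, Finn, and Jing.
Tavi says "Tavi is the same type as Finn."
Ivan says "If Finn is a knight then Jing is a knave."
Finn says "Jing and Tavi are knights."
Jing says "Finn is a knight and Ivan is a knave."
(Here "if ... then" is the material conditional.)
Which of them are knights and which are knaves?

Knights: Tavi, Finn, and Jing. Knaves: Ivan.

Suppose Tavi is a knave. Then Tavi's statement "Tavi is the same type as Finn" would have to be false. Checking the 8 ways to assign the others, none is consistent with every speaker.
(For instance, with Ivan=knave, Finn=knight, Jing=knight, Finn's claim "Jing and Tavi are knights" comes out false where it would need to be true.)
So Tavi must be a knight, making "Tavi is the same type as Finn" true. Taking Tavi=knight, Ivan=knave, Finn=knight, Jing=knight, each remaining statement checks out:
  Ivan (knave): "if Finn is a knight then Jing is a knave" — false. ✓
  Finn (knight): "Jing and Tavi are knights" — true. ✓
  Jing (knight): "Finn is a knight and Ivan is a knave" — true. ✓
This is the unique consistent assignment.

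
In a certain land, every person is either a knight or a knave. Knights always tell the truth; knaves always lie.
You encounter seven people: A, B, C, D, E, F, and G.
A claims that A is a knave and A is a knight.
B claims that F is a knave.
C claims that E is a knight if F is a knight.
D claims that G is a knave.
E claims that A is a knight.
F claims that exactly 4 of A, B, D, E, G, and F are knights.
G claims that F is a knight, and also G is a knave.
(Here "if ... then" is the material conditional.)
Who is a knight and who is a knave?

A is a knave, B is a knight, C is a knight, D is a knight, E is a knave, F is a knave, and G is a knave.

Since A is a knave, "A is a knave and A is a knight" needs to be False, which holds.
As a knight, B's statement "F is a knave" should be True; it is.
As a knight, C's statement "E is a knight if F is a knight" should be True; it is.
Since D is a knight, "G is a knave" needs to be True, which holds.
E (knave): "A is a knight" — False. ✓
As a knave, F's statement "exactly 4 of A, B, D, E, G, and F are knights" should be False; it is.
G is a knave; "F is a knight, and also G is a knave" is False, as required.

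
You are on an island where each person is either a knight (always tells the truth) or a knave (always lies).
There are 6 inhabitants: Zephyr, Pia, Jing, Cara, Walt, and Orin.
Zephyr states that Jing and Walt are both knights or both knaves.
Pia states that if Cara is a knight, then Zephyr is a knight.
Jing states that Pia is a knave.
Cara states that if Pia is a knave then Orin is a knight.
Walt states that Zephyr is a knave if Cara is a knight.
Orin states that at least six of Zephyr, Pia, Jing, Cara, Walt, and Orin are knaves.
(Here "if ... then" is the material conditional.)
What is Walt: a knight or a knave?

Walt is a knave.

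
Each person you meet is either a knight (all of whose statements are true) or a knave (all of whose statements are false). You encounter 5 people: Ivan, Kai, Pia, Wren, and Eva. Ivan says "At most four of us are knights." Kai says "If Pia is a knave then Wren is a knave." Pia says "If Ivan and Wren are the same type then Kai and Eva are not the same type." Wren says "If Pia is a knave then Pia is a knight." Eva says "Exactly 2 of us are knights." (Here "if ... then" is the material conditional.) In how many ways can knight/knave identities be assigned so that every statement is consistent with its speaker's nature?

1

Consistent assignments:
  Ivan=knight, Kai=knight, Pia=knight, Wren=knight, Eva=knave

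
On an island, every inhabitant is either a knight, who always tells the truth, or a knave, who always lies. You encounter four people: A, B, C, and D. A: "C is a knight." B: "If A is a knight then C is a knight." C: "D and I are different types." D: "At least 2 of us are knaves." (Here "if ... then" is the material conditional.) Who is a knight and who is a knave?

Knights: A, B, and C. Knaves: D.

A is a knight, and the claim "C is a knight" is indeed true.
B (knight): "if A is a knight then C is a knight" — true. ✓
Since C is a knight, "D and I are different types" needs to be true, which holds.
D (knave): "at least 2 of us are knaves" — False. ✓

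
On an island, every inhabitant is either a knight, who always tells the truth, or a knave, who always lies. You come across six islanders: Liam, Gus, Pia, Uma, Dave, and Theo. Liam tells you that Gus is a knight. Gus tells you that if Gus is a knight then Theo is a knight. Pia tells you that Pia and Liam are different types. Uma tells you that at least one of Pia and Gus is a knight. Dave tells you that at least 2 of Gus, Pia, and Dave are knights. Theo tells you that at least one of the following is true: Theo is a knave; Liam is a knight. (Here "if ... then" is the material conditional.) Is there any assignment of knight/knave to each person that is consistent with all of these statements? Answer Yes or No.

No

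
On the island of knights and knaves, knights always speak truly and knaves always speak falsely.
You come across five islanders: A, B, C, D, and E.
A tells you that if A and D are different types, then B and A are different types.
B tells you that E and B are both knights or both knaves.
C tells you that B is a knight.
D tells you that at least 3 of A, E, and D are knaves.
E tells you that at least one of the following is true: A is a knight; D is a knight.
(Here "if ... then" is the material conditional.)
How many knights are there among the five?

The unique consistent assignment is A=knight, B=knave, C=knave, D=knave, E=knight.
That has 2 knights.

2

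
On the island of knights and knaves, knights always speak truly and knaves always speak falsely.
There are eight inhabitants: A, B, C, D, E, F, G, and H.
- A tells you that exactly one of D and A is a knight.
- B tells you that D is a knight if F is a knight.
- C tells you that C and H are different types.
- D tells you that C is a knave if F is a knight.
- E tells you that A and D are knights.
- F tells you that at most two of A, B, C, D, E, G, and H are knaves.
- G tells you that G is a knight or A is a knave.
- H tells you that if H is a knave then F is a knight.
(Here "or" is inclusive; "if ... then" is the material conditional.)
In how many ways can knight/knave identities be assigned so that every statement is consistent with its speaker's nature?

0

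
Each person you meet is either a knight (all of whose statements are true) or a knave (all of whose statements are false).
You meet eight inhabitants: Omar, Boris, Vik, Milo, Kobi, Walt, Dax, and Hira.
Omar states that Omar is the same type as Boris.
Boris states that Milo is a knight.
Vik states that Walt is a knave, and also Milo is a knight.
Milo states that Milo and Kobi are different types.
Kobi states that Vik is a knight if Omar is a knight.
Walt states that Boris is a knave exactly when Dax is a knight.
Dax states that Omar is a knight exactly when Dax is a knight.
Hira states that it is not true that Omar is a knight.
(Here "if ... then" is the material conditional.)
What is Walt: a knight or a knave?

Consistent assignments: {Omar=knight, Boris=knight, Vik=knave, Milo=knight, Kobi=knave, Walt=knight, Dax=knave, Hira=knave}
In every consistent assignment, Walt is a knight.

Walt is a knight.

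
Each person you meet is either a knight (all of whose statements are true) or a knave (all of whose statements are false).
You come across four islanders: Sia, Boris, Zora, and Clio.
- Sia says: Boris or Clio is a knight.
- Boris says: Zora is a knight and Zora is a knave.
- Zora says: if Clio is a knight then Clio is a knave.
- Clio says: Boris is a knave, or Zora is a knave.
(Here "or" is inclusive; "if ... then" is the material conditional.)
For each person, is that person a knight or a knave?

Sia is a knight, Boris is a knave, Zora is a knave, and Clio is a knight.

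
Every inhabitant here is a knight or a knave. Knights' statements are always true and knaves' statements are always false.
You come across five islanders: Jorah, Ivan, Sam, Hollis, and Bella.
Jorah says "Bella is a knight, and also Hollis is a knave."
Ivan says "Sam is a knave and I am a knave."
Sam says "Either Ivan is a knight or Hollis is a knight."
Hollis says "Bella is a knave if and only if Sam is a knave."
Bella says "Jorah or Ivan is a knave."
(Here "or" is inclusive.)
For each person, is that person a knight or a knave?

Since Jorah is a knave, "Bella is a knight, and also Hollis is a knave" needs to be False, which holds.
As a knave, Ivan's statement "Sam is a knave and I am a knave" should be False; it is.
Sam (knight): "either Ivan is a knight or Hollis is a knight" — true. ✓
Hollis is a knight, and the claim "Bella is a knave if and only if Sam is a knave" is indeed true.
Bella is a knight, so "Jorah or Ivan is a knave" must be true — and it is.

Knights: Sam, Hollis, and Bella. Knaves: Jorah and Ivan.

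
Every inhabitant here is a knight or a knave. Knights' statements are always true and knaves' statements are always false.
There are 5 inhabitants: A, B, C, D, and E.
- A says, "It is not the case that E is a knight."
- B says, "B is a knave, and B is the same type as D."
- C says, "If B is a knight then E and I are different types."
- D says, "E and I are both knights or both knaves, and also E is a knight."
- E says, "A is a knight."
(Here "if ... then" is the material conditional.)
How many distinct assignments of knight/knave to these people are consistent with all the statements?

0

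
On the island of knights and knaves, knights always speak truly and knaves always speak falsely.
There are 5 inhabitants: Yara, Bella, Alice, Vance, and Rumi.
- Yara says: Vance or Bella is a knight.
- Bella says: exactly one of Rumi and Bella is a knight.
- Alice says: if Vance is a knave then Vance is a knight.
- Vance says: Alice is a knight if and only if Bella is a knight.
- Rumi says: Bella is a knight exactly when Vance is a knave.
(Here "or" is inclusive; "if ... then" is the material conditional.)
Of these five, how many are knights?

4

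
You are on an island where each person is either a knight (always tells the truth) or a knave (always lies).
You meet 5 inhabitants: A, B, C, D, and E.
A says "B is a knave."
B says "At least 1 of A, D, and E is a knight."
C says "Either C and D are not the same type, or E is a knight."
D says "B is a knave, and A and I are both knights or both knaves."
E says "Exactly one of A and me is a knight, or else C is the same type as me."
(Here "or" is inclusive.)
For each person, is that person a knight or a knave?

Knights: B, C, and E. Knaves: A and D.

A (knave): "B is a knave" — false. ✓
B is a knight; "at least 1 of A, D, and E is a knight" is true, as required.
C (knight): "either C and D are not the same type, or E is a knight" — true. ✓
As a knave, D's statement "B is a knave, and A and I are both knights or both knaves" should be false; it is.
E is a knight; "exactly one of A and me is a knight, or else C is the same type as me" is true, as required.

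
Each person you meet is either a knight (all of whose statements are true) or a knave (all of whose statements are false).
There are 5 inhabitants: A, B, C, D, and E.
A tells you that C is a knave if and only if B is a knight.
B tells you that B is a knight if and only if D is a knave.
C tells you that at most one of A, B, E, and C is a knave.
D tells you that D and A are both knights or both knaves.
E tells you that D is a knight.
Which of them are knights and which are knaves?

As a knight, A's statement "C is a knave if and only if B is a knight" should be true; it is.
B is a knight, so "B is a knight if and only if D is a knave" must be true — and it is.
Since C is a knave, "at most one of A, B, E, and C is a knave" needs to be False, which holds.
D is a knave, so "D and A are both knights or both knaves" must be False — and it is.
E is a knave, and the claim "D is a knight" is indeed False.

A is a knight, B is a knight, C is a knave, D is a knave, and E is a knave.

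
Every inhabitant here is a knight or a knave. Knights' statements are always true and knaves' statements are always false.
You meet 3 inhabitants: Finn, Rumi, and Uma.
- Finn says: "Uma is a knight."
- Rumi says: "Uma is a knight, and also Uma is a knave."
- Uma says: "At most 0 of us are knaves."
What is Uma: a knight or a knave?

Consistent assignments: {Finn=knave, Rumi=knave, Uma=knave}
In every consistent assignment, Uma is a knave.

Uma is a knave.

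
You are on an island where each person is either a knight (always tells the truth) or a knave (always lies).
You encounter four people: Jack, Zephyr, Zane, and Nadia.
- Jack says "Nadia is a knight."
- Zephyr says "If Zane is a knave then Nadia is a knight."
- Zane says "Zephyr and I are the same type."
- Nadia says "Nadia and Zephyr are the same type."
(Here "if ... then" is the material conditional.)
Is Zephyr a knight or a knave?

Zephyr is a knight.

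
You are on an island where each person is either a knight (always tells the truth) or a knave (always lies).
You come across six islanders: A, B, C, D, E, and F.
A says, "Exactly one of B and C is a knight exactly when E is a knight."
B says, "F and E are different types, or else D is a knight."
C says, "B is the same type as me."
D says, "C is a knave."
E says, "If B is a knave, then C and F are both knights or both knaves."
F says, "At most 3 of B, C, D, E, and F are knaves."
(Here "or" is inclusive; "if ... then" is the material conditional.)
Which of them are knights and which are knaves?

Knights: A, B, D, E, and F. Knaves: C.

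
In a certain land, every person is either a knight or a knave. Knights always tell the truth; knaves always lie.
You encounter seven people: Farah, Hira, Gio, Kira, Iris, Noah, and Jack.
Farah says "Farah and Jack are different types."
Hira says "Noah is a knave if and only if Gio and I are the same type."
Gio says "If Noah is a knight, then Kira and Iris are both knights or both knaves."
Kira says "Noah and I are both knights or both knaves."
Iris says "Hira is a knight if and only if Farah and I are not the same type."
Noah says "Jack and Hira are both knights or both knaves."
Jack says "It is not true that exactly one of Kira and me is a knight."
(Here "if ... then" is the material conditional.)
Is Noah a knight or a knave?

Noah is a knight.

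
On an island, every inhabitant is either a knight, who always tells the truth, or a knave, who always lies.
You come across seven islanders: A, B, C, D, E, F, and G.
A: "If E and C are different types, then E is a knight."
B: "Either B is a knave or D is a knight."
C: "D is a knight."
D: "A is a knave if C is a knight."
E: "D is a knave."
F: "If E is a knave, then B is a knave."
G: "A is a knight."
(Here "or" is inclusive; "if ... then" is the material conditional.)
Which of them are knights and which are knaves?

A is a knave, B is a knight, C is a knight, D is a knight, E is a knave, F is a knave, and G is a knave.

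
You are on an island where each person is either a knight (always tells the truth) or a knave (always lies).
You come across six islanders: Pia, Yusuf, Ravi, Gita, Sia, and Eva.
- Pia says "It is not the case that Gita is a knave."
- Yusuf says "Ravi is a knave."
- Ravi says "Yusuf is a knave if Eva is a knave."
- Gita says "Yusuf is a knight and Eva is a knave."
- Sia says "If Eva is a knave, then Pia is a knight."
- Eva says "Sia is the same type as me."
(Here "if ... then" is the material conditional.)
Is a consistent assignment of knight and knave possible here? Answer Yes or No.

Yes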